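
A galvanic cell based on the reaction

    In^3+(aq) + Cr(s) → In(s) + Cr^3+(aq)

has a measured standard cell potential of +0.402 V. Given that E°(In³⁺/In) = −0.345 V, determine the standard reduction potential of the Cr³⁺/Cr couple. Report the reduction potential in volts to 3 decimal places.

In the reaction as written the In³⁺/In couple is reduced (cathode) and Cr³⁺/Cr is oxidized (anode), so E°cell = E°(In³⁺/In) − E°(Cr³⁺/Cr).
E°(Cr³⁺/Cr) = E°(cathode) − E°cell = −0.345 − (+0.402) = −0.747 V.

−0.747 V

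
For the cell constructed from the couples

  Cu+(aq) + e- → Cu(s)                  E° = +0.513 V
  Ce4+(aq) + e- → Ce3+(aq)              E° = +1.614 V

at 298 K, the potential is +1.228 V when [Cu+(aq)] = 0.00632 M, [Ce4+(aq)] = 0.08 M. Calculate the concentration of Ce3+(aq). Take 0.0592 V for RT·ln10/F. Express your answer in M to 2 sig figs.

Ce⁴⁺/Ce³⁺ is the cathode (higher E°); E°cell = +1.614 − (+0.513) = +1.101 V with n = 1.
Since E = E° − (0.0592/n)·log Q, log Q = n(E° − E)/0.0592 = −2.145.
For Ce4+(aq) + Cu(s) → Ce3+(aq) + Cu+(aq), the reaction quotient is Q = ([Ce3+(aq)]·[Cu+(aq)]) / [Ce4+(aq)].
Solving for the unknown gives log [Ce3+(aq)] = −1.043, so [Ce3+(aq)] ≈ 0.091 M.

0.091 M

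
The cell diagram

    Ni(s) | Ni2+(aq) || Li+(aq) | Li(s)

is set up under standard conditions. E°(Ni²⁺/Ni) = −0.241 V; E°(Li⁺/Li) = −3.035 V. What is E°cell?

By convention the left-hand electrode in cell notation is the anode (oxidation) and the right-hand electrode is the cathode (reduction).
E°cell = E°(right) − E°(left) = −3.035 − (−0.241) = −2.794 V.
The negative sign shows that, as written, the cell would require an external voltage to drive the reaction.

−2.794 V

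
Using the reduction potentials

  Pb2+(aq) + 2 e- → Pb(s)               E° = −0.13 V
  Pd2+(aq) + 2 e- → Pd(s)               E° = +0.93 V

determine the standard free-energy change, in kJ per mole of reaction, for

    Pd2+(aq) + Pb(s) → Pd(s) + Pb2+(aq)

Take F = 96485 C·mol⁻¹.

−205 kJ/mol

In the reaction as written Pd2+(aq) is reduced, so the Pd²⁺/Pd couple is the cathode and Pb²⁺/Pb is the anode.
E°cell = +0.93 − (−0.13) = +1.06 V; balancing electrons gives n = 2.
ΔG° = −nFE°cell = −(2)(96485)(+1.06) J/mol = −205 kJ/mol.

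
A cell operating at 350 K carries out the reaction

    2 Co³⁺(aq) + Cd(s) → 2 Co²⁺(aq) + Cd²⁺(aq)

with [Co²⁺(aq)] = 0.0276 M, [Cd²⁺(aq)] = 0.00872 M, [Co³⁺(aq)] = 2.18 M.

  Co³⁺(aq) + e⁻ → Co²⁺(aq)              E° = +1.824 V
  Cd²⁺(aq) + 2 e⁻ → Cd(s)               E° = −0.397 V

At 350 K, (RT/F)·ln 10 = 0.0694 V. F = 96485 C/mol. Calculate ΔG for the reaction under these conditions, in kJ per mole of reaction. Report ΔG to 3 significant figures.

E°cell = +1.824 − (−0.397) = +2.221 V; the balanced reaction transfers n = 2 electrons.
Here Q = ([Co²⁺(aq)]^2·[Cd²⁺(aq)]) / [Co³⁺(aq)]^2 = 1.4×10^−6 (log Q = −5.855), giving E = +2.221 − (0.0694/2)·(−5.855) = +2.4242 V.
ΔG = −nFE = −(2)(96485)(+2.4242) J/mol = −468 kJ/mol.

−468 kJ/mol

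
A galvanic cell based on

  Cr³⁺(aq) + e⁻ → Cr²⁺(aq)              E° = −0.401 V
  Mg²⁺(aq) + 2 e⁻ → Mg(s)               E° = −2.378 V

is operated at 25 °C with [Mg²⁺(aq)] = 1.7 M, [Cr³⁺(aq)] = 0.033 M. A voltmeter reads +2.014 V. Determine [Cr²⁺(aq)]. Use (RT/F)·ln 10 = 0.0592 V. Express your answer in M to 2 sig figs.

0.0060 M

The Cr³⁺/Cr²⁺ couple has the larger reduction potential, so it is the cathode: E°cell = −0.401 − (−2.378) = +1.977 V and n = 2.
Since E = E° − (0.0592/n)·log Q, log Q = n(E° − E)/0.0592 = −1.250.
For 2 Cr³⁺(aq) + Mg(s) → 2 Cr²⁺(aq) + Mg²⁺(aq), the reaction quotient is Q = ([Cr²⁺(aq)]^2·[Mg²⁺(aq)]) / [Cr³⁺(aq)]^2.
Solving for the unknown gives log [Cr²⁺(aq)] = −2.222, so [Cr²⁺(aq)] ≈ 0.0060 M.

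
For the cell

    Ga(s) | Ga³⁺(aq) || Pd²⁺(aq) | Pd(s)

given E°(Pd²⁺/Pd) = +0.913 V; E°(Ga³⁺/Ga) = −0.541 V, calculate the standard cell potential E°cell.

+1.454 V

By convention the left-hand electrode in cell notation is the anode (oxidation) and the right-hand electrode is the cathode (reduction).
E°cell = E°(right) − E°(left) = +0.913 − (−0.541) = +1.454 V.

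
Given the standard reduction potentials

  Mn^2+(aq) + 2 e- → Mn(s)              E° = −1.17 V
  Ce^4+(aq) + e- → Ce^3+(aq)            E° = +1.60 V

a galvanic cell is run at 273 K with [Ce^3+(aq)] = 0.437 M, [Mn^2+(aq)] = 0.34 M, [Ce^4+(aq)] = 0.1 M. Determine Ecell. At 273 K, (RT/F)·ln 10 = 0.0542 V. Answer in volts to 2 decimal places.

+2.75 V

The Ce⁴⁺/Ce³⁺ couple has the more positive E°, so it is the cathode; Mn²⁺/Mn is the anode.
E°cell = +1.60 − (−1.17) = +2.77 V, with n = 2 electrons transferred.
The balanced reaction is 2 Ce^4+(aq) + Mn(s) → 2 Ce^3+(aq) + Mn^2+(aq), so Q = ([Ce^3+(aq)]^2·[Mn^2+(aq)]) / [Ce^4+(aq)]^2 = 6.49 and log Q = 0.812.
Applying E = E° − (RT ln10/nF)·log Q gives +2.77 − (0.0542/2)(0.812) = +2.75 V.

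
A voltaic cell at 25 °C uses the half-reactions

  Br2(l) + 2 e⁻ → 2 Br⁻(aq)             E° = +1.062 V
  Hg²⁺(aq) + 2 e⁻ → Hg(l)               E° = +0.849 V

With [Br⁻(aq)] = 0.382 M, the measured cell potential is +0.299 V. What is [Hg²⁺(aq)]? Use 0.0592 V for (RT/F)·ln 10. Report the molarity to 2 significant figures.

With Br₂/Br⁻ at the cathode and Hg²⁺/Hg at the anode, E°cell = +1.062 − (+0.849) = +0.213 V (n = 2).
Rearranging E = E° − (0.0592/n)·log Q gives log Q = 2(+0.213 − (+0.299))/0.0592 = −2.905.
The balanced reaction is Br2(l) + Hg(l) → 2 Br⁻(aq) + Hg²⁺(aq), so Q = [Br⁻(aq)]^2·[Hg²⁺(aq)].
Isolating [Hg²⁺(aq)] in Q = 10^{−2.905} yields log [Hg²⁺(aq)] = −2.069, i.e. 0.0085 M.

0.0085 M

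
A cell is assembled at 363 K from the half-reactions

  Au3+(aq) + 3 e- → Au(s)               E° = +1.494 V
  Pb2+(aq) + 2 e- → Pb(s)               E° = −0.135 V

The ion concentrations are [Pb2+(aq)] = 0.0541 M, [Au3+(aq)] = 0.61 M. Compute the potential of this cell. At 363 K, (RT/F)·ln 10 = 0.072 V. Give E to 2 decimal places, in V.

+1.67 V

Since E°(Au³⁺/Au) > E°(Pb²⁺/Pb), Au³⁺/Au serves as the cathode.
E°cell = E°cat − E°an = +1.494 − (−0.135) = +1.629 V; n = 6.
The balanced reaction is 2 Au3+(aq) + 3 Pb(s) → 2 Au(s) + 3 Pb2+(aq), so Q = [Pb2+(aq)]^3 / [Au3+(aq)]^2 = 0.000426 and log Q = −3.371.
E = E° − (0.072/n)·log Q = +1.629 − (0.072/6)(−3.371) = +1.67 V.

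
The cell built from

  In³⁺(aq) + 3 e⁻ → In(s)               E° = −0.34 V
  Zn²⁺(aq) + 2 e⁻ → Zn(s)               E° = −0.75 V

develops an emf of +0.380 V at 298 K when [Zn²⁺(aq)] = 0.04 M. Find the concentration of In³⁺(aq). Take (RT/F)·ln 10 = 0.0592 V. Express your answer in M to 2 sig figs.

The In³⁺/In couple has the larger reduction potential, so it is the cathode: E°cell = −0.34 − (−0.75) = +0.41 V and n = 6.
Rearranging E = E° − (0.0592/n)·log Q gives log Q = 6(+0.41 − (+0.380))/0.0592 = 3.041.
The balanced reaction is 2 In³⁺(aq) + 3 Zn(s) → 2 In(s) + 3 Zn²⁺(aq), so Q = [Zn²⁺(aq)]^3 / [In³⁺(aq)]^2.
Substituting the known concentrations and solving, log [In³⁺(aq)] = −3.617 and [In³⁺(aq)] = 0.00024 M.

0.00024 M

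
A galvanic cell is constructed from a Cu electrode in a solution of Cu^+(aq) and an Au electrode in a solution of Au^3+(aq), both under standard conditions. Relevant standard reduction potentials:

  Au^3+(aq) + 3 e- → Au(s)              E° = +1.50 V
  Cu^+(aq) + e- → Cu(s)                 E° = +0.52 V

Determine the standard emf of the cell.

+0.98 V

Of the two couples in this cell, the one with the more positive reduction potential is reduced at the cathode: here that is Au³⁺/Au (+1.50 V); Cu⁺/Cu (+0.52 V) is the anode.
E°cell = E°(cathode) − E°(anode) = +1.50 − (+0.52) = +0.98 V.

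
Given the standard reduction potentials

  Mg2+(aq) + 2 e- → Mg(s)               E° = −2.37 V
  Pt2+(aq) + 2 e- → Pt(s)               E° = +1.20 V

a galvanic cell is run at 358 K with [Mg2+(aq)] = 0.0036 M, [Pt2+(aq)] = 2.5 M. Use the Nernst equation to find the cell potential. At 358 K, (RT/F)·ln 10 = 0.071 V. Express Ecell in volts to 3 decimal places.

+3.671 V

Pt²⁺/Pt is reduced (cathode, E° = +1.20 V) and Mg²⁺/Mg is oxidized (anode).
The standard potential is +1.20 − (−2.37) = +3.57 V and the balanced reaction transfers n = 2 electrons.
For the overall reaction Pt2+(aq) + Mg(s) → Pt(s) + Mg2+(aq), Q = [Mg2+(aq)] / [Pt2+(aq)] = 0.00144, giving log Q = −2.842.
By the Nernst equation, E = +3.57 − (0.071/2)·(−2.842) = +3.671 V.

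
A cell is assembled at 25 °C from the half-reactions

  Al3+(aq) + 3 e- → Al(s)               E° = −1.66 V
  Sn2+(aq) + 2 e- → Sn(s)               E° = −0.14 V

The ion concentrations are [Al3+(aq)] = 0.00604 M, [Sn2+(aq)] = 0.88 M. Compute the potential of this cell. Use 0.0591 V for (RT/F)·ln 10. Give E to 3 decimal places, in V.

+1.562 V

Sn²⁺/Sn is reduced (cathode, E° = −0.14 V) and Al³⁺/Al is oxidized (anode).
E°cell = −0.14 − (−1.66) = +1.52 V, with n = 6 electrons transferred.
Balancing gives 3 Sn2+(aq) + 2 Al(s) → 3 Sn(s) + 2 Al3+(aq); hence Q = [Al3+(aq)]^2 / [Sn2+(aq)]^3 = 5.35×10^−5 (log Q = −4.271).
By the Nernst equation, E = +1.52 − (0.0591/6)·(−4.271) = +1.562 V.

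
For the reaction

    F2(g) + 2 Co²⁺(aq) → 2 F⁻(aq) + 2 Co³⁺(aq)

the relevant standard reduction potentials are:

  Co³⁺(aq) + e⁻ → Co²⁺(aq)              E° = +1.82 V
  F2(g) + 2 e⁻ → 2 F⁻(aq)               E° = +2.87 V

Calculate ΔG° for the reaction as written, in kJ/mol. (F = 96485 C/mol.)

In the reaction as written F2(g) is reduced, so the F₂/F⁻ couple is the cathode and Co³⁺/Co²⁺ is the anode.
E°cell = +2.87 − (+1.82) = +1.05 V; balancing electrons gives n = 2.
ΔG° = −nFE°cell = −(2)(96485)(+1.05) J/mol = −203 kJ/mol.

−203 kJ/mol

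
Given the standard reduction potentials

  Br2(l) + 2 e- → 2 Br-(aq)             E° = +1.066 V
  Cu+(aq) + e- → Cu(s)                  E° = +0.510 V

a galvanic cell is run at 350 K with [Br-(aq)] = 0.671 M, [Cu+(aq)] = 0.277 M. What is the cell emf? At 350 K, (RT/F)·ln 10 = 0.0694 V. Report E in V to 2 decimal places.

Since E°(Br₂/Br⁻) > E°(Cu⁺/Cu), Br₂/Br⁻ serves as the cathode.
E°cell = E°cat − E°an = +1.066 − (+0.510) = +0.556 V; n = 2.
Balancing gives Br2(l) + 2 Cu(s) → 2 Br-(aq) + 2 Cu+(aq); hence Q = [Br-(aq)]^2·[Cu+(aq)]^2 = 0.0345 (log Q = −1.462).
By the Nernst equation, E = +0.556 − (0.0694/2)·(−1.462) = +0.61 V.

+0.61 V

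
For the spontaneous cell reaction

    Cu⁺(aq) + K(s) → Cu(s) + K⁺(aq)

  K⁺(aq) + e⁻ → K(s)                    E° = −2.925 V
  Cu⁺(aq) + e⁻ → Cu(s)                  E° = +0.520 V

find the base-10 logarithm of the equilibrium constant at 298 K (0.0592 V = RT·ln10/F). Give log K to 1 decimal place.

log K = 58.2

The Cu⁺/Cu couple is reduced (cathode); E°cell = +0.520 − (−2.925) = +3.445 V with n = 1.
At equilibrium E = 0, so log K = nE°cell / 0.0592 = (1)(+3.445) / 0.0592 = 58.2.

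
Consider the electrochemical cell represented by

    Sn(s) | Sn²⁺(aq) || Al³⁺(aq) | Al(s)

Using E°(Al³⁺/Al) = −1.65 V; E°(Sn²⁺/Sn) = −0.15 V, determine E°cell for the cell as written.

By convention the left-hand electrode in cell notation is the anode (oxidation) and the right-hand electrode is the cathode (reduction).
E°cell = E°(right) − E°(left) = −1.65 − (−0.15) = −1.50 V.
The negative sign shows that, as written, the cell would require an external voltage to drive the reaction.

−1.50 V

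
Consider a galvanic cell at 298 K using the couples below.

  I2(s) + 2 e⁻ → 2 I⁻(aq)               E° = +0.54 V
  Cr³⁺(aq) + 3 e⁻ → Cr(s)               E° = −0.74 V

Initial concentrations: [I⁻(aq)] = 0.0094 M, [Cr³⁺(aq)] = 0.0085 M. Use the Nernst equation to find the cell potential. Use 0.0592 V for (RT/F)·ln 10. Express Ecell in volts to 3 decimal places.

I₂/I⁻ is reduced (cathode, E° = +0.54 V) and Cr³⁺/Cr is oxidized (anode).
E°cell = E°cat − E°an = +0.54 − (−0.74) = +1.28 V; n = 6.
Balancing gives 3 I2(s) + 2 Cr(s) → 6 I⁻(aq) + 2 Cr³⁺(aq); hence Q = [I⁻(aq)]^6·[Cr³⁺(aq)]^2 = 4.98×10^−17 (log Q = −16.302).
Applying E = E° − (RT ln10/nF)·log Q gives +1.28 − (0.0592/6)(−16.302) = +1.441 V.

+1.441 V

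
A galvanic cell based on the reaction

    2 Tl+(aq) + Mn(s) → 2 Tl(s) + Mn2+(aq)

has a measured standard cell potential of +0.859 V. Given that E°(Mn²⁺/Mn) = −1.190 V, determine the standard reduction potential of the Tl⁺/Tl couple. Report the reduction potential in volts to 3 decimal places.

−0.331 V

In the reaction as written the Tl⁺/Tl couple is reduced (cathode) and Mn²⁺/Mn is oxidized (anode), so E°cell = E°(Tl⁺/Tl) − E°(Mn²⁺/Mn).
E°(Tl⁺/Tl) = E°cell + E°(anode) = +0.859 + (−1.190) = −0.331 V.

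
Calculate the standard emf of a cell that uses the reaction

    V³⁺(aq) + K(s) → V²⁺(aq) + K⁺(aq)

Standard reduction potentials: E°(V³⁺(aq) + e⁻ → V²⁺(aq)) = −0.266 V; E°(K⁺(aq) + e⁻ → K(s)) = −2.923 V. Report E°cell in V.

V³⁺(aq) gains electrons, so the V³⁺/V²⁺ couple is the cathode; the K⁺/K couple is the anode.
E°cell = E°(cathode) − E°(anode) = −0.266 − (−2.923) = +2.657 V.

+2.657 V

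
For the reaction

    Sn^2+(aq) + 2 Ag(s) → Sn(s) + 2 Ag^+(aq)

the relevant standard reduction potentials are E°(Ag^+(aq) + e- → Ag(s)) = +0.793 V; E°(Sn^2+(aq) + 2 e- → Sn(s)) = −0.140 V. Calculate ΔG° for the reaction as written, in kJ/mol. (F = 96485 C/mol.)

+180 kJ/mol

In the reaction as written Sn^2+(aq) is reduced, so the Sn²⁺/Sn couple is the cathode and Ag⁺/Ag is the anode.
E°cell = −0.140 − (+0.793) = −0.933 V; balancing electrons gives n = 2.
ΔG° = −nFE°cell = −(2)(96485)(−0.933) J/mol = +180 kJ/mol.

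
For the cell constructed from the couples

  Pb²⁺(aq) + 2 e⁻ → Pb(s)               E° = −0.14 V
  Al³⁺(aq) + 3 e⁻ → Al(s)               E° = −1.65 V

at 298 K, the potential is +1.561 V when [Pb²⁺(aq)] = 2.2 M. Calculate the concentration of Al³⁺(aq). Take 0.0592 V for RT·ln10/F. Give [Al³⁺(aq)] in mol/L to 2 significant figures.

The Pb²⁺/Pb couple has the larger reduction potential, so it is the cathode: E°cell = −0.14 − (−1.65) = +1.51 V and n = 6.
Since E = E° − (0.0592/n)·log Q, log Q = n(E° − E)/0.0592 = −5.169.
For 3 Pb²⁺(aq) + 2 Al(s) → 3 Pb(s) + 2 Al³⁺(aq), the reaction quotient is Q = [Al³⁺(aq)]^2 / [Pb²⁺(aq)]^3.
Solving for the unknown gives log [Al³⁺(aq)] = −2.071, so [Al³⁺(aq)] ≈ 0.0085 M.

0.0085 M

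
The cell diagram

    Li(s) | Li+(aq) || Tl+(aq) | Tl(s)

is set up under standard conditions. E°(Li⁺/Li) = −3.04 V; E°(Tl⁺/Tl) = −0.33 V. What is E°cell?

By convention the left-hand electrode in cell notation is the anode (oxidation) and the right-hand electrode is the cathode (reduction).
E°cell = E°(right) − E°(left) = −0.33 − (−3.04) = +2.71 V.

+2.71 V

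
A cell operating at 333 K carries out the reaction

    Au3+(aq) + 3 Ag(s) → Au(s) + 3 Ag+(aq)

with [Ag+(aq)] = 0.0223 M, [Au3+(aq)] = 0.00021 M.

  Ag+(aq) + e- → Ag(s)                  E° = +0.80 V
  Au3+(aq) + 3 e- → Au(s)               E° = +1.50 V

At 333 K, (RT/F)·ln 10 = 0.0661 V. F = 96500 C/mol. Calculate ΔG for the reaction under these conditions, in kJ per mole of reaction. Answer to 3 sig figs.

With Au³⁺/Au reduced at the cathode, E°cell = +1.50 − (+0.80) = +0.70 V and n = 3.
Here Q = [Ag+(aq)]^3 / [Au3+(aq)] = 0.0528 (log Q = −1.277), giving E = +0.70 − (0.0661/3)·(−1.277) = +0.7281 V.
Finally ΔG = −nFE = −(3)(96500 C/mol)(+0.7281 V) = −211 kJ/mol.

−211 kJ/mol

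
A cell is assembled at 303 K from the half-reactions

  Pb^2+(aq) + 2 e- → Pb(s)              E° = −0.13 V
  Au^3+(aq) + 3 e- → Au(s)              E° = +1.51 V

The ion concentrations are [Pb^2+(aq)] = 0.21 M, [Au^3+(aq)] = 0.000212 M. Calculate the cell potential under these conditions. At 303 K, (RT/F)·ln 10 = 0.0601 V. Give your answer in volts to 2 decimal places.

The Au³⁺/Au couple has the more positive E°, so it is the cathode; Pb²⁺/Pb is the anode.
E°cell = +1.51 − (−0.13) = +1.64 V, with n = 6 electrons transferred.
Balancing gives 2 Au^3+(aq) + 3 Pb(s) → 2 Au(s) + 3 Pb^2+(aq); hence Q = [Pb^2+(aq)]^3 / [Au^3+(aq)]^2 = 2.06×10^5 (log Q = 5.314).
E = E° − (0.0601/n)·log Q = +1.64 − (0.0601/6)(5.314) = +1.59 V.

+1.59 V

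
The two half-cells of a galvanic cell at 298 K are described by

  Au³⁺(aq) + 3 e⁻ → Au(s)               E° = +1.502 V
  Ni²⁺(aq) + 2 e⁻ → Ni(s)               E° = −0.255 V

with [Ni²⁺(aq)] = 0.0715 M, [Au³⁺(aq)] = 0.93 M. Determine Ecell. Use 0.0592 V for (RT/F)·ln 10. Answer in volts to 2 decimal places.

The Au³⁺/Au couple has the more positive E°, so it is the cathode; Ni²⁺/Ni is the anode.
E°cell = +1.502 − (−0.255) = +1.757 V, with n = 6 electrons transferred.
Balancing gives 2 Au³⁺(aq) + 3 Ni(s) → 2 Au(s) + 3 Ni²⁺(aq); hence Q = [Ni²⁺(aq)]^3 / [Au³⁺(aq)]^2 = 0.000423 (log Q = −3.374).
By the Nernst equation, E = +1.757 − (0.0592/6)·(−3.374) = +1.79 V.

+1.79 V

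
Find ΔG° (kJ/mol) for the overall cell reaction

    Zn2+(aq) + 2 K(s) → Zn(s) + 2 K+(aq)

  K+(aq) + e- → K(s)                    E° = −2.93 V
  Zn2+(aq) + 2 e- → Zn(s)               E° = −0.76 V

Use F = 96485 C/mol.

In the reaction as written Zn2+(aq) is reduced, so the Zn²⁺/Zn couple is the cathode and K⁺/K is the anode.
E°cell = −0.76 − (−2.93) = +2.17 V; balancing electrons gives n = 2.
ΔG° = −nFE°cell = −(2)(96485)(+2.17) J/mol = −419 kJ/mol.

−419 kJ/mol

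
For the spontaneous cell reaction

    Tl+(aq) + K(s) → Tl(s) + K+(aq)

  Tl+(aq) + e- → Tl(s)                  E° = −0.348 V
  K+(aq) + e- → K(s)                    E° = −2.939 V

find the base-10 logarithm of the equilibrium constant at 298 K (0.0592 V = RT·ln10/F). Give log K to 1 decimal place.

log K = 43.8

The Tl⁺/Tl couple is reduced (cathode); E°cell = −0.348 − (−2.939) = +2.591 V with n = 1.
At equilibrium E = 0, so log K = nE°cell / 0.0592 = (1)(+2.591) / 0.0592 = 43.8.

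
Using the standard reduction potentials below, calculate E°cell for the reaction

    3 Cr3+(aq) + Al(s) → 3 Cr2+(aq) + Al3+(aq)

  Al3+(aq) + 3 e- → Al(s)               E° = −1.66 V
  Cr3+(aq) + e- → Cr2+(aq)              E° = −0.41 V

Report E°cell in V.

+1.25 V

In the reaction as written, Cr3+(aq) is reduced (cathode) and Al3+(aq) is produced by oxidation at the anode.
E°cell = E°(cathode) − E°(anode) = −0.41 − (−1.66) = +1.25 V.
The positive value indicates the reaction is spontaneous as written.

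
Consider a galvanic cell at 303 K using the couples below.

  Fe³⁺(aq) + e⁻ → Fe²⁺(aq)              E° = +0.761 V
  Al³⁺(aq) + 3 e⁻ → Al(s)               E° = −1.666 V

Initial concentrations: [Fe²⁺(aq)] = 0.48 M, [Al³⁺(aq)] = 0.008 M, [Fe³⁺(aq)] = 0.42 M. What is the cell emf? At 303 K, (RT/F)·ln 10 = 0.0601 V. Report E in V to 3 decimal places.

Since E°(Fe³⁺/Fe²⁺) > E°(Al³⁺/Al), Fe³⁺/Fe²⁺ serves as the cathode.
E°cell = E°cat − E°an = +0.761 − (−1.666) = +2.427 V; n = 3.
The balanced reaction is 3 Fe³⁺(aq) + Al(s) → 3 Fe²⁺(aq) + Al³⁺(aq), so Q = ([Fe²⁺(aq)]^3·[Al³⁺(aq)]) / [Fe³⁺(aq)]^3 = 0.0119 and log Q = −1.923.
E = E° − (0.0601/n)·log Q = +2.427 − (0.0601/3)(−1.923) = +2.466 V.

+2.466 V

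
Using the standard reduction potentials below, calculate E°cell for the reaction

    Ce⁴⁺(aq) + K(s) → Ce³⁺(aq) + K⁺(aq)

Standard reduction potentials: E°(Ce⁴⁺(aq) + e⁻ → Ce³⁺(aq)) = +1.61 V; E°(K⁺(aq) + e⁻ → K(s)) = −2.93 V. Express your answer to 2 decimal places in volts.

Ce⁴⁺(aq) gains electrons, so the Ce⁴⁺/Ce³⁺ couple is the cathode; the K⁺/K couple is the anode.
E°cell = E°(cathode) − E°(anode) = +1.61 − (−2.93) = +4.54 V.
The positive value indicates the reaction is spontaneous as written.

+4.54 V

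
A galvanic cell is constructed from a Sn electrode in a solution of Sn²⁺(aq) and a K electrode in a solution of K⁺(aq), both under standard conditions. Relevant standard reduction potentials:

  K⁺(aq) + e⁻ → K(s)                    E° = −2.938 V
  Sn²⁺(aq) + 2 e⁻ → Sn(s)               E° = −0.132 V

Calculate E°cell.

Of the two couples in this cell, the one with the more positive reduction potential is reduced at the cathode: here that is Sn²⁺/Sn (−0.132 V); K⁺/K (−2.938 V) is the anode.
E°cell = E°(cathode) − E°(anode) = −0.132 − (−2.938) = +2.806 V.

+2.806 V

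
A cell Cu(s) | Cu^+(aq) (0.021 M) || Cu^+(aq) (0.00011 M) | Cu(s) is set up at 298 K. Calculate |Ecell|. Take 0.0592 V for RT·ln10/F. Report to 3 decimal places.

For a concentration cell E°cell = 0, since both electrodes use the same couple.
The compartment with the higher Cu^+(aq) concentration (0.021 M) acts as the cathode; ions are reduced there and produced at the dilute (0.00011 M) anode.
With n = 1, Ecell = −(0.0592/1)·log([dilute]/[conc]) = −(0.0592/1)·log(0.00011/0.021) = +0.135 V.

0.135 V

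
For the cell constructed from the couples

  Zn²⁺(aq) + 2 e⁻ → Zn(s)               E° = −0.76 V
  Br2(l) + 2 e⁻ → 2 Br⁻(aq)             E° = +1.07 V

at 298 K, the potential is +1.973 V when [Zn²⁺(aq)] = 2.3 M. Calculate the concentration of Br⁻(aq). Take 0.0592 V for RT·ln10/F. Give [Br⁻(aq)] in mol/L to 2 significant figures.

Br₂/Br⁻ is the cathode (higher E°); E°cell = +1.07 − (−0.76) = +1.83 V with n = 2.
Rearranging E = E° − (0.0592/n)·log Q gives log Q = 2(+1.83 − (+1.973))/0.0592 = −4.831.
The balanced reaction is Br2(l) + Zn(s) → 2 Br⁻(aq) + Zn²⁺(aq), so Q = [Br⁻(aq)]^2·[Zn²⁺(aq)].
Substituting the known concentrations and solving, log [Br⁻(aq)] = −2.596 and [Br⁻(aq)] = 0.0025 M.

0.0025 M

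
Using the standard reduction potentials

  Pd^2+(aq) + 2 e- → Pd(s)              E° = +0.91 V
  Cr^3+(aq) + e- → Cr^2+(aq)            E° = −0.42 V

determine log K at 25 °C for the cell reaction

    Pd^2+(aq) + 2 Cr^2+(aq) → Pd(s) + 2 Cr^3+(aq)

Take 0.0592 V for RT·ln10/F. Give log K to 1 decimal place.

The Pd²⁺/Pd couple is reduced (cathode); E°cell = +0.91 − (−0.42) = +1.33 V with n = 2.
At equilibrium E = 0, so log K = nE°cell / 0.0592 = (2)(+1.33) / 0.0592 = 44.9.

log K = 44.9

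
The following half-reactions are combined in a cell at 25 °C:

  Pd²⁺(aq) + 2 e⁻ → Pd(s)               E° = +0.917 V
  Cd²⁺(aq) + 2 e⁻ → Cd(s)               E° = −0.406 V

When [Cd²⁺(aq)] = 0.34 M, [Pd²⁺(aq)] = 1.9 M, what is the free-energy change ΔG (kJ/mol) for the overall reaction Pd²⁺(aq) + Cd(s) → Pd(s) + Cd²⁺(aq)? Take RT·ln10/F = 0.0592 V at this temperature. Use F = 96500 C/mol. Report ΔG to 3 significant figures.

−260 kJ/mol

E°cell = +0.917 − (−0.406) = +1.323 V; the balanced reaction transfers n = 2 electrons.
Q = [Cd²⁺(aq)] / [Pd²⁺(aq)] = 0.179, so log Q = −0.747 and E = +1.323 − (0.0592/2)(−0.747) = +1.3451 V.
ΔG = −nFE = −(2)(96500)(+1.3451) J/mol = −260 kJ/mol.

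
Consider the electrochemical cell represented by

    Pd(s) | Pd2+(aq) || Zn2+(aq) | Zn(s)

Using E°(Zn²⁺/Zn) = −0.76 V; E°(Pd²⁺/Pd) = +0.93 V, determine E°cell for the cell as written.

−1.69 V

By convention the left-hand electrode in cell notation is the anode (oxidation) and the right-hand electrode is the cathode (reduction).
E°cell = E°(right) − E°(left) = −0.76 − (+0.93) = −1.69 V.
The negative sign shows that, as written, the cell would require an external voltage to drive the reaction.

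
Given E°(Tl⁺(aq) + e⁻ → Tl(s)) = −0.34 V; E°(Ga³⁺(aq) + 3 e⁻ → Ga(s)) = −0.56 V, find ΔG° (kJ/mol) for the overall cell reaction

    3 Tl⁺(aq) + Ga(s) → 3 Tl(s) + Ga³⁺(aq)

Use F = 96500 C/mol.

−63.7 kJ/mol

In the reaction as written Tl⁺(aq) is reduced, so the Tl⁺/Tl couple is the cathode and Ga³⁺/Ga is the anode.
E°cell = −0.34 − (−0.56) = +0.22 V; balancing electrons gives n = 3.
ΔG° = −nFE°cell = −(3)(96500)(+0.22) J/mol = −63.7 kJ/mol.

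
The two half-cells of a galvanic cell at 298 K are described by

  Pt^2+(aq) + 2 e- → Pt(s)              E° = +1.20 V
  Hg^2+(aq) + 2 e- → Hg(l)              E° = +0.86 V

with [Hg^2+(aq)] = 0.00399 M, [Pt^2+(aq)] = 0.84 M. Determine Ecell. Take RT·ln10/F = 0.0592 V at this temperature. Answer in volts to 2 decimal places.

The Pt²⁺/Pt couple has the more positive E°, so it is the cathode; Hg²⁺/Hg is the anode.
The standard potential is +1.20 − (+0.86) = +0.34 V and the balanced reaction transfers n = 2 electrons.
The balanced reaction is Pt^2+(aq) + Hg(l) → Pt(s) + Hg^2+(aq), so Q = [Hg^2+(aq)] / [Pt^2+(aq)] = 0.00475 and log Q = −2.323.
Applying E = E° − (RT ln10/nF)·log Q gives +0.34 − (0.0592/2)(−2.323) = +0.41 V.

+0.41 V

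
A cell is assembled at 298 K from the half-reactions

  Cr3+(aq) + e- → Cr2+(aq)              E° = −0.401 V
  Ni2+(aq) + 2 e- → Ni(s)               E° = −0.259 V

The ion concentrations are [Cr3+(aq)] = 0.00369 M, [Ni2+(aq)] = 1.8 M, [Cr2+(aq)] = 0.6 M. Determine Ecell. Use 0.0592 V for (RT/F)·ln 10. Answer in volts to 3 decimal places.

+0.280 V

The Ni²⁺/Ni couple has the more positive E°, so it is the cathode; Cr³⁺/Cr²⁺ is the anode.
E°cell = −0.259 − (−0.401) = +0.142 V, with n = 2 electrons transferred.
Balancing gives Ni2+(aq) + 2 Cr2+(aq) → Ni(s) + 2 Cr3+(aq); hence Q = [Cr3+(aq)]^2 / ([Ni2+(aq)]·[Cr2+(aq)]^2) = 2.1×10^−5 (log Q = −4.678).
E = E° − (0.0592/n)·log Q = +0.142 − (0.0592/2)(−4.678) = +0.280 V.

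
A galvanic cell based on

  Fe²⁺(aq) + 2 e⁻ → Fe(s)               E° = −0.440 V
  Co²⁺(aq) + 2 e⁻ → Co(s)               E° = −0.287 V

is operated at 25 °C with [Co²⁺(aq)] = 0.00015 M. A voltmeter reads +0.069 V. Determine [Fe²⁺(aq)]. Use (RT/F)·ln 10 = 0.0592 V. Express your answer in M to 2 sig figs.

With Co²⁺/Co at the cathode and Fe²⁺/Fe at the anode, E°cell = −0.287 − (−0.440) = +0.153 V (n = 2).
Since E = E° − (0.0592/n)·log Q, log Q = n(E° − E)/0.0592 = 2.838.
Balancing electrons gives Co²⁺(aq) + Fe(s) → Co(s) + Fe²⁺(aq); thus Q = [Fe²⁺(aq)] / [Co²⁺(aq)].
Solving for the unknown gives log [Fe²⁺(aq)] = −0.986, so [Fe²⁺(aq)] ≈ 0.10 M.

0.10 M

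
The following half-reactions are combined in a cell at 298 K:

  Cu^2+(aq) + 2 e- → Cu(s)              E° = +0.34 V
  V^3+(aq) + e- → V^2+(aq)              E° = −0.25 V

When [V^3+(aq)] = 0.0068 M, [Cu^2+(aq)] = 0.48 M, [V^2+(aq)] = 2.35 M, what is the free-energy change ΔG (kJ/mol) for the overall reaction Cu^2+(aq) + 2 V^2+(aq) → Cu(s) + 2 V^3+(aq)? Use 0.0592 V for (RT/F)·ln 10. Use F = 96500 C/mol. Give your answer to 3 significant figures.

E°cell = +0.34 − (−0.25) = +0.59 V; the balanced reaction transfers n = 2 electrons.
Here Q = [V^3+(aq)]^2 / ([Cu^2+(aq)]·[V^2+(aq)]^2) = 1.74×10^−5 (log Q = −4.758), giving E = +0.59 − (0.0592/2)·(−4.758) = +0.7308 V.
Then ΔG = −nFE = −2 × 96500 × +0.7308 J/mol = −141 kJ/mol.

−141 kJ/mol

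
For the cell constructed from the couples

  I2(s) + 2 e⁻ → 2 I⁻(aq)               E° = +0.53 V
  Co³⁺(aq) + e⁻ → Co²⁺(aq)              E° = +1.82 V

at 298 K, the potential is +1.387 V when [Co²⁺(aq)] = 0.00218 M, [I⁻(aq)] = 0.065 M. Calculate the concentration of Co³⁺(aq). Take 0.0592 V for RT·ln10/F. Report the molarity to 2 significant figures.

1.5 M

Co³⁺/Co²⁺ is the cathode (higher E°); E°cell = +1.82 − (+0.53) = +1.29 V with n = 2.
Since E = E° − (0.0592/n)·log Q, log Q = n(E° − E)/0.0592 = −3.277.
Balancing electrons gives 2 Co³⁺(aq) + 2 I⁻(aq) → 2 Co²⁺(aq) + I2(s); thus Q = [Co²⁺(aq)]^2 / ([Co³⁺(aq)]^2·[I⁻(aq)]^2).
Substituting the known concentrations and solving, log [Co³⁺(aq)] = 0.164 and [Co³⁺(aq)] = 1.5 M.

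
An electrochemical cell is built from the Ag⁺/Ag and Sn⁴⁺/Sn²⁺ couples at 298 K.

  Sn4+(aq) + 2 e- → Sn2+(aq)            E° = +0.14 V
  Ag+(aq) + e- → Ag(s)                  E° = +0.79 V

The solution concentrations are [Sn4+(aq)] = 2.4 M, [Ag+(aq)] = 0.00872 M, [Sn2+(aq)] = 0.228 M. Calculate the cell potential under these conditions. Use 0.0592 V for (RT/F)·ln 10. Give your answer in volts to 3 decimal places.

+0.498 V

Since E°(Ag⁺/Ag) > E°(Sn⁴⁺/Sn²⁺), Ag⁺/Ag serves as the cathode.
E°cell = +0.79 − (+0.14) = +0.65 V, with n = 2 electrons transferred.
Balancing gives 2 Ag+(aq) + Sn2+(aq) → 2 Ag(s) + Sn4+(aq); hence Q = [Sn4+(aq)] / ([Ag+(aq)]^2·[Sn2+(aq)]) = 1.38×10^5 (log Q = 5.141).
Applying E = E° − (RT ln10/nF)·log Q gives +0.65 − (0.0592/2)(5.141) = +0.498 V.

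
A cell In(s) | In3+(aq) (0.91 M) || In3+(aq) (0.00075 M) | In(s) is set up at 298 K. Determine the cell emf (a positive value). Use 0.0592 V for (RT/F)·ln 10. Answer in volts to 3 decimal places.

0.061 V

For a concentration cell E°cell = 0, since both electrodes use the same couple.
The compartment with the higher In3+(aq) concentration (0.91 M) acts as the cathode; ions are reduced there and produced at the dilute (0.00075 M) anode.
With n = 3, Ecell = −(0.0592/3)·log([dilute]/[conc]) = −(0.0592/3)·log(0.00075/0.91) = +0.061 V.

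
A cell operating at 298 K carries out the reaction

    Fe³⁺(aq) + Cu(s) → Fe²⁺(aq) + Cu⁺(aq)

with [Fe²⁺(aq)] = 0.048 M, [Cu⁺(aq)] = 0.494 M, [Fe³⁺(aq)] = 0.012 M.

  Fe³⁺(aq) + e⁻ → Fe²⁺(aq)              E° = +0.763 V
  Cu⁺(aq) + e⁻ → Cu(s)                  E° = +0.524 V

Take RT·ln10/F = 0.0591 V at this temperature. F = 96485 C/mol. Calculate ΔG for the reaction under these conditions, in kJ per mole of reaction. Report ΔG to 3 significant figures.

−21.4 kJ/mol

With Fe³⁺/Fe²⁺ reduced at the cathode, E°cell = +0.763 − (+0.524) = +0.239 V and n = 1.
Here Q = ([Fe²⁺(aq)]·[Cu⁺(aq)]) / [Fe³⁺(aq)] = 1.98 (log Q = 0.296), giving E = +0.239 − (0.0591/1)·(0.296) = +0.2215 V.
Finally ΔG = −nFE = −(1)(96485 C/mol)(+0.2215 V) = −21.4 kJ/mol.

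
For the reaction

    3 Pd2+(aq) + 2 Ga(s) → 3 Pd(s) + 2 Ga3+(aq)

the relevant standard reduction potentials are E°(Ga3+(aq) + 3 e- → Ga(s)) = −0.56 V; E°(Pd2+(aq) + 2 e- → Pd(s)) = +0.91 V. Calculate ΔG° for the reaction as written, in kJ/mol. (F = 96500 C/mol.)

In the reaction as written Pd2+(aq) is reduced, so the Pd²⁺/Pd couple is the cathode and Ga³⁺/Ga is the anode.
E°cell = +0.91 − (−0.56) = +1.47 V; balancing electrons gives n = 6.
ΔG° = −nFE°cell = −(6)(96500)(+1.47) J/mol = −851 kJ/mol.

−851 kJ/mol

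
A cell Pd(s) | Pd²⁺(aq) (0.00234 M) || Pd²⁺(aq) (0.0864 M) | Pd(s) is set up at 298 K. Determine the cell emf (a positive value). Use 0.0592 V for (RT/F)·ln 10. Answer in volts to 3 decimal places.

0.046 V

For a concentration cell E°cell = 0, since both electrodes use the same couple.
The compartment with the higher Pd²⁺(aq) concentration (0.0864 M) acts as the cathode; ions are reduced there and produced at the dilute (0.00234 M) anode.
With n = 2, Ecell = −(0.0592/2)·log([dilute]/[conc]) = −(0.0592/2)·log(0.00234/0.0864) = +0.046 V.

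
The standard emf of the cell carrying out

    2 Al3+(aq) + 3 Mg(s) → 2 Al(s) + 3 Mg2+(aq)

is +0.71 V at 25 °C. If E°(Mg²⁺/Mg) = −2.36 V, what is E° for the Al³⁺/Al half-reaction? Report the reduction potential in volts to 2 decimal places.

In the reaction as written the Al³⁺/Al couple is reduced (cathode) and Mg²⁺/Mg is oxidized (anode), so E°cell = E°(Al³⁺/Al) − E°(Mg²⁺/Mg).
E°(Al³⁺/Al) = E°cell + E°(anode) = +0.71 + (−2.36) = −1.65 V.

−1.65 V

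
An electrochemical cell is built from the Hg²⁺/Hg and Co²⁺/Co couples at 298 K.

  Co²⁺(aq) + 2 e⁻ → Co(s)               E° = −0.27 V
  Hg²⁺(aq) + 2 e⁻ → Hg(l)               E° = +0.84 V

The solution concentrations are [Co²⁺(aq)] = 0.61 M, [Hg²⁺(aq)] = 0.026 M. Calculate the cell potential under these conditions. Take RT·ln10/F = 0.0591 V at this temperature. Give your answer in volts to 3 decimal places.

+1.070 V

Hg²⁺/Hg is reduced (cathode, E° = +0.84 V) and Co²⁺/Co is oxidized (anode).
The standard potential is +0.84 − (−0.27) = +1.11 V and the balanced reaction transfers n = 2 electrons.
Balancing gives Hg²⁺(aq) + Co(s) → Hg(l) + Co²⁺(aq); hence Q = [Co²⁺(aq)] / [Hg²⁺(aq)] = 23.5 (log Q = 1.370).
Applying E = E° − (RT ln10/nF)·log Q gives +1.11 − (0.0591/2)(1.370) = +1.070 V.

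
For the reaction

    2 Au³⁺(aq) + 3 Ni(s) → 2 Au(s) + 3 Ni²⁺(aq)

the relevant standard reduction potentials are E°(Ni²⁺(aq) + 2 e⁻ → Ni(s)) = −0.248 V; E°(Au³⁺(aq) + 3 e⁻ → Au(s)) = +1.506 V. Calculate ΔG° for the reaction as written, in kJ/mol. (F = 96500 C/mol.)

−1016 kJ/mol

In the reaction as written Au³⁺(aq) is reduced, so the Au³⁺/Au couple is the cathode and Ni²⁺/Ni is the anode.
E°cell = +1.506 − (−0.248) = +1.754 V; balancing electrons gives n = 6.
ΔG° = −nFE°cell = −(6)(96500)(+1.754) J/mol = −1016 kJ/mol.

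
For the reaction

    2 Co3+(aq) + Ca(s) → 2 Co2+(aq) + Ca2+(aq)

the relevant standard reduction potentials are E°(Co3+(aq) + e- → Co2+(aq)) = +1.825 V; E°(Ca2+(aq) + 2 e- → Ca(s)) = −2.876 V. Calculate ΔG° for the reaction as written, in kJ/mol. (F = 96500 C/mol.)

In the reaction as written Co3+(aq) is reduced, so the Co³⁺/Co²⁺ couple is the cathode and Ca²⁺/Ca is the anode.
E°cell = +1.825 − (−2.876) = +4.701 V; balancing electrons gives n = 2.
ΔG° = −nFE°cell = −(2)(96500)(+4.701) J/mol = −907 kJ/mol.

−907 kJ/mol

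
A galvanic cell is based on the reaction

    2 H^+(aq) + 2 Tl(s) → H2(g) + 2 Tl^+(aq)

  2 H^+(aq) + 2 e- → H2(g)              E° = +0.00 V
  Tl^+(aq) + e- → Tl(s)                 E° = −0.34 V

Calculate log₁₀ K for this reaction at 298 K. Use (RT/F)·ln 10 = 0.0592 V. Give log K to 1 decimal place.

The 2H⁺/H₂ couple is reduced (cathode); E°cell = +0.00 − (−0.34) = +0.34 V with n = 2.
At equilibrium E = 0, so log K = nE°cell / 0.0592 = (2)(+0.34) / 0.0592 = 11.5.

log K = 11.5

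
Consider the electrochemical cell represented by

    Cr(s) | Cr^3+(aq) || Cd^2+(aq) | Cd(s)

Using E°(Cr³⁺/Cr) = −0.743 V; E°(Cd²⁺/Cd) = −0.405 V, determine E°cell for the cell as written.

By convention the left-hand electrode in cell notation is the anode (oxidation) and the right-hand electrode is the cathode (reduction).
E°cell = E°(right) − E°(left) = −0.405 − (−0.743) = +0.338 V.

+0.338 V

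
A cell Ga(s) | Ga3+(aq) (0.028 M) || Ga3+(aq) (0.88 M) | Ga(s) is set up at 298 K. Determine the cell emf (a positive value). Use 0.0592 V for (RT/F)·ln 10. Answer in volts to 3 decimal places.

For a concentration cell E°cell = 0, since both electrodes use the same couple.
The compartment with the higher Ga3+(aq) concentration (0.88 M) acts as the cathode; ions are reduced there and produced at the dilute (0.028 M) anode.
With n = 3, Ecell = −(0.0592/3)·log([dilute]/[conc]) = −(0.0592/3)·log(0.028/0.88) = +0.030 V.

0.030 V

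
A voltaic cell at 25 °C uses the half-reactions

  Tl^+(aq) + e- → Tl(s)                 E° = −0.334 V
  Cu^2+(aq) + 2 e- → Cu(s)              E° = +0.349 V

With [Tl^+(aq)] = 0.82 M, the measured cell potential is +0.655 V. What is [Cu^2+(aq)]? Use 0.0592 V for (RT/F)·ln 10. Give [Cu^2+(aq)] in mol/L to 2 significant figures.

Cu²⁺/Cu is the cathode (higher E°); E°cell = +0.349 − (−0.334) = +0.683 V with n = 2.
Rearranging E = E° − (0.0592/n)·log Q gives log Q = 2(+0.683 − (+0.655))/0.0592 = 0.946.
For Cu^2+(aq) + 2 Tl(s) → Cu(s) + 2 Tl^+(aq), the reaction quotient is Q = [Tl^+(aq)]^2 / [Cu^2+(aq)].
Isolating [Cu^2+(aq)] in Q = 10^{0.946} yields log [Cu^2+(aq)] = −1.118, i.e. 0.076 M.

0.076 M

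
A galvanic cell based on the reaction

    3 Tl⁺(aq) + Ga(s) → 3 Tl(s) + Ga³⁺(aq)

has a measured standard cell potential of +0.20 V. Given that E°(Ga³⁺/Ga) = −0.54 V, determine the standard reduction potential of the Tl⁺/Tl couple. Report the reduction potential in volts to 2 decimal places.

−0.34 V

In the reaction as written the Tl⁺/Tl couple is reduced (cathode) and Ga³⁺/Ga is oxidized (anode), so E°cell = E°(Tl⁺/Tl) − E°(Ga³⁺/Ga).
E°(Tl⁺/Tl) = E°cell + E°(anode) = +0.20 + (−0.54) = −0.34 V.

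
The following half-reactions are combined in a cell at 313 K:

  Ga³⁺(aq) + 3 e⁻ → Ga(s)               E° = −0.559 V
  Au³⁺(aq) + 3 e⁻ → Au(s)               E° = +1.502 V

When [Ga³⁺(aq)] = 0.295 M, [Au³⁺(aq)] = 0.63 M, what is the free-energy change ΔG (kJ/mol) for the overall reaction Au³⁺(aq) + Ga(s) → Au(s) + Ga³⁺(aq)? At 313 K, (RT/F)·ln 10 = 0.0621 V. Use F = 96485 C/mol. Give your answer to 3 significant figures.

The standard cell potential is +1.502 − (−0.559) = +2.061 V, with n = 3 electrons in the balanced equation.
Here Q = [Ga³⁺(aq)] / [Au³⁺(aq)] = 0.468 (log Q = −0.330), giving E = +2.061 − (0.0621/3)·(−0.330) = +2.0678 V.
ΔG = −nFE = −(3)(96485)(+2.0678) J/mol = −599 kJ/mol.

−599 kJ/mol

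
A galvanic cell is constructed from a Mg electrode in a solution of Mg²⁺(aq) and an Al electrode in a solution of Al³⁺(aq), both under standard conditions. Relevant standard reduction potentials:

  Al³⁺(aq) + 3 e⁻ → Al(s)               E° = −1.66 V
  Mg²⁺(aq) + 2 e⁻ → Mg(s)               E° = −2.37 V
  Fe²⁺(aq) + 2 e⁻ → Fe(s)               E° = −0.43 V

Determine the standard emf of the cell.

+0.71 V

The Al³⁺/Al couple has the higher E°, so Al ion is reduced (cathode) and Mg is oxidized (anode).
E°cell = E°(cathode) − E°(anode) = −1.66 − (−2.37) = +0.71 V.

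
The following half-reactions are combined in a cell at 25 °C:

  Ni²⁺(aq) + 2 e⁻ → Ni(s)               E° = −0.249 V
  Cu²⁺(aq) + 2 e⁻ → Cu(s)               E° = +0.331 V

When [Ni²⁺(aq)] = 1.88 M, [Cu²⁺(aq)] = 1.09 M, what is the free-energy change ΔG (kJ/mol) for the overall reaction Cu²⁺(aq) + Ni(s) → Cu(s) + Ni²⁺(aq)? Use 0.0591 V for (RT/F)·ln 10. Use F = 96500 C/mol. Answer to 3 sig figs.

−111 kJ/mol

The standard cell potential is +0.331 − (−0.249) = +0.580 V, with n = 2 electrons in the balanced equation.
The reaction quotient is [Ni²⁺(aq)] / [Cu²⁺(aq)] = 1.72; by Nernst, E = +0.580 − (0.0591/2)(0.237) = +0.5730 V.
Finally ΔG = −nFE = −(2)(96500 C/mol)(+0.5730 V) = −111 kJ/mol.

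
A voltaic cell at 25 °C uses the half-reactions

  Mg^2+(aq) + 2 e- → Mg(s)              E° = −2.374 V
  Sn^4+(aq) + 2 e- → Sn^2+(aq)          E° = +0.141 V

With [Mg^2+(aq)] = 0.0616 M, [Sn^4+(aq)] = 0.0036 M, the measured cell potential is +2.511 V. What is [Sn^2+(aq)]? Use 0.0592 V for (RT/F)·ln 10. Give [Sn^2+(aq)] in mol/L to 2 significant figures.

Sn⁴⁺/Sn²⁺ is the cathode (higher E°); E°cell = +0.141 − (−2.374) = +2.515 V with n = 2.
Rearranging E = E° − (0.0592/n)·log Q gives log Q = 2(+2.515 − (+2.511))/0.0592 = 0.135.
The balanced reaction is Sn^4+(aq) + Mg(s) → Sn^2+(aq) + Mg^2+(aq), so Q = ([Sn^2+(aq)]·[Mg^2+(aq)]) / [Sn^4+(aq)].
Solving for the unknown gives log [Sn^2+(aq)] = −1.098, so [Sn^2+(aq)] ≈ 0.080 M.

0.080 M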